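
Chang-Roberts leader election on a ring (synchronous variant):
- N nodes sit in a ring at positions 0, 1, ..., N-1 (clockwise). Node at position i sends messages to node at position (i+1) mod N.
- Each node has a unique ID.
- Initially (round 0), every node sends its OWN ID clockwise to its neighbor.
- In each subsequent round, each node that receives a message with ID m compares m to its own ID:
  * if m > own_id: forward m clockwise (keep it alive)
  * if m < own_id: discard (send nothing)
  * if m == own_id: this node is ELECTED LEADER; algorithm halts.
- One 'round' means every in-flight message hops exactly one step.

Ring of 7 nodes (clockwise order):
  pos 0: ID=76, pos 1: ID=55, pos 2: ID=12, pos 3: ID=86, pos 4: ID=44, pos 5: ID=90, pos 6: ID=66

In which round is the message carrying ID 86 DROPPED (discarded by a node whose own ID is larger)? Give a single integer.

Answer: 2

Derivation:
Round 1: pos1(id55) recv 76: fwd; pos2(id12) recv 55: fwd; pos3(id86) recv 12: drop; pos4(id44) recv 86: fwd; pos5(id90) recv 44: drop; pos6(id66) recv 90: fwd; pos0(id76) recv 66: drop
Round 2: pos2(id12) recv 76: fwd; pos3(id86) recv 55: drop; pos5(id90) recv 86: drop; pos0(id76) recv 90: fwd
Round 3: pos3(id86) recv 76: drop; pos1(id55) recv 90: fwd
Round 4: pos2(id12) recv 90: fwd
Round 5: pos3(id86) recv 90: fwd
Round 6: pos4(id44) recv 90: fwd
Round 7: pos5(id90) recv 90: ELECTED
Message ID 86 originates at pos 3; dropped at pos 5 in round 2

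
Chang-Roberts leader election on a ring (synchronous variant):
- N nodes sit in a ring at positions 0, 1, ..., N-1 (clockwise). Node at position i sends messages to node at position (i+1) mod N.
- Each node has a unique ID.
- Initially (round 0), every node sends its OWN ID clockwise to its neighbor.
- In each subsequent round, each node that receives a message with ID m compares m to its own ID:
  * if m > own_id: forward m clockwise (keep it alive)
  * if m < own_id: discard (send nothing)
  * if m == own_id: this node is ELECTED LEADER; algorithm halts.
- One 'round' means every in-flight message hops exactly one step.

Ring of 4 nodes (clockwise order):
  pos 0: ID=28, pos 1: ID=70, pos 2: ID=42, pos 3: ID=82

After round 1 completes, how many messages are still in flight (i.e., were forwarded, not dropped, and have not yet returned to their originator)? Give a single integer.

Answer: 2

Derivation:
Round 1: pos1(id70) recv 28: drop; pos2(id42) recv 70: fwd; pos3(id82) recv 42: drop; pos0(id28) recv 82: fwd
After round 1: 2 messages still in flight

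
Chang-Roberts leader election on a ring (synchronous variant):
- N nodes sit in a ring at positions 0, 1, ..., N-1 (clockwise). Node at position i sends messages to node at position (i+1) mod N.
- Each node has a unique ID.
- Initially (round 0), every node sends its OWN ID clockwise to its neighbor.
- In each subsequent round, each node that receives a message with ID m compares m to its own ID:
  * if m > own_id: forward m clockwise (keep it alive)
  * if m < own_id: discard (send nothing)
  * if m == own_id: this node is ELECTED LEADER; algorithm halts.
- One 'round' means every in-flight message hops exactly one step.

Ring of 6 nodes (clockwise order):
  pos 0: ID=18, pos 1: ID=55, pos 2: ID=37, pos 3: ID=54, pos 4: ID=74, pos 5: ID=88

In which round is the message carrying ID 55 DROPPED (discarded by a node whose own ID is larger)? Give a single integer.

Round 1: pos1(id55) recv 18: drop; pos2(id37) recv 55: fwd; pos3(id54) recv 37: drop; pos4(id74) recv 54: drop; pos5(id88) recv 74: drop; pos0(id18) recv 88: fwd
Round 2: pos3(id54) recv 55: fwd; pos1(id55) recv 88: fwd
Round 3: pos4(id74) recv 55: drop; pos2(id37) recv 88: fwd
Round 4: pos3(id54) recv 88: fwd
Round 5: pos4(id74) recv 88: fwd
Round 6: pos5(id88) recv 88: ELECTED
Message ID 55 originates at pos 1; dropped at pos 4 in round 3

Answer: 3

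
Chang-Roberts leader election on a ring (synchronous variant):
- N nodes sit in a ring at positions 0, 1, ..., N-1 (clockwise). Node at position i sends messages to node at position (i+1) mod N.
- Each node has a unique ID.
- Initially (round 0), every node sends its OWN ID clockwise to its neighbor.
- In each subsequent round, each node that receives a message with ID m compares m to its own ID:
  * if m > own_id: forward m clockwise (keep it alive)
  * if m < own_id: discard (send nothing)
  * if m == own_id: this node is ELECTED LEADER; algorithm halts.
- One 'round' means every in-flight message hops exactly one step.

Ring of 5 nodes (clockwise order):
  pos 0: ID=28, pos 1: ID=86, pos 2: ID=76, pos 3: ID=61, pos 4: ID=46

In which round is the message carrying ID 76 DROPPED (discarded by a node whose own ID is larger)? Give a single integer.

Answer: 4

Derivation:
Round 1: pos1(id86) recv 28: drop; pos2(id76) recv 86: fwd; pos3(id61) recv 76: fwd; pos4(id46) recv 61: fwd; pos0(id28) recv 46: fwd
Round 2: pos3(id61) recv 86: fwd; pos4(id46) recv 76: fwd; pos0(id28) recv 61: fwd; pos1(id86) recv 46: drop
Round 3: pos4(id46) recv 86: fwd; pos0(id28) recv 76: fwd; pos1(id86) recv 61: drop
Round 4: pos0(id28) recv 86: fwd; pos1(id86) recv 76: drop
Round 5: pos1(id86) recv 86: ELECTED
Message ID 76 originates at pos 2; dropped at pos 1 in round 4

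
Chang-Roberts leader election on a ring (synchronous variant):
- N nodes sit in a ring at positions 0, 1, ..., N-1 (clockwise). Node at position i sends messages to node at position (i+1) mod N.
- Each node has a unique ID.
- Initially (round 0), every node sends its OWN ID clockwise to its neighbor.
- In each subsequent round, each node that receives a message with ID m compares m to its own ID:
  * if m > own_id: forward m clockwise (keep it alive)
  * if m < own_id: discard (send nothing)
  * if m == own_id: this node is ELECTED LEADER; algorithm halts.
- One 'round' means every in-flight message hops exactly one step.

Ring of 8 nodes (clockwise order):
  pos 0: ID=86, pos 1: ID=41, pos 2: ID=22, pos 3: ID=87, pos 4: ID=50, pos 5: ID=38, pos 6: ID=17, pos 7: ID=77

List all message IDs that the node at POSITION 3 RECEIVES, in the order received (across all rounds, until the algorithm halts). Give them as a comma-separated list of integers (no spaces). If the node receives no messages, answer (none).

Round 1: pos1(id41) recv 86: fwd; pos2(id22) recv 41: fwd; pos3(id87) recv 22: drop; pos4(id50) recv 87: fwd; pos5(id38) recv 50: fwd; pos6(id17) recv 38: fwd; pos7(id77) recv 17: drop; pos0(id86) recv 77: drop
Round 2: pos2(id22) recv 86: fwd; pos3(id87) recv 41: drop; pos5(id38) recv 87: fwd; pos6(id17) recv 50: fwd; pos7(id77) recv 38: drop
Round 3: pos3(id87) recv 86: drop; pos6(id17) recv 87: fwd; pos7(id77) recv 50: drop
Round 4: pos7(id77) recv 87: fwd
Round 5: pos0(id86) recv 87: fwd
Round 6: pos1(id41) recv 87: fwd
Round 7: pos2(id22) recv 87: fwd
Round 8: pos3(id87) recv 87: ELECTED

Answer: 22,41,86,87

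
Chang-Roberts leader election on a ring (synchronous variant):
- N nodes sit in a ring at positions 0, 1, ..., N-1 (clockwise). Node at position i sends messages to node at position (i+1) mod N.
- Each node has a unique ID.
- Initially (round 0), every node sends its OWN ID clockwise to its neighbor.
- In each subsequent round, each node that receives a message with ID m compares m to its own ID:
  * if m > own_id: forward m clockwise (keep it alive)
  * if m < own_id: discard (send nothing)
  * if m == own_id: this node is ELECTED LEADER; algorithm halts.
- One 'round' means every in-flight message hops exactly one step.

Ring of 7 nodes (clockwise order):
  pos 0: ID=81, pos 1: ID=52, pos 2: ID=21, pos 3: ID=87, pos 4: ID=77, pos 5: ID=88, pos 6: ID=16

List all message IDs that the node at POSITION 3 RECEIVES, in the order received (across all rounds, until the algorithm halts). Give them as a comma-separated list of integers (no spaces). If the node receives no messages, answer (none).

Answer: 21,52,81,88

Derivation:
Round 1: pos1(id52) recv 81: fwd; pos2(id21) recv 52: fwd; pos3(id87) recv 21: drop; pos4(id77) recv 87: fwd; pos5(id88) recv 77: drop; pos6(id16) recv 88: fwd; pos0(id81) recv 16: drop
Round 2: pos2(id21) recv 81: fwd; pos3(id87) recv 52: drop; pos5(id88) recv 87: drop; pos0(id81) recv 88: fwd
Round 3: pos3(id87) recv 81: drop; pos1(id52) recv 88: fwd
Round 4: pos2(id21) recv 88: fwd
Round 5: pos3(id87) recv 88: fwd
Round 6: pos4(id77) recv 88: fwd
Round 7: pos5(id88) recv 88: ELECTED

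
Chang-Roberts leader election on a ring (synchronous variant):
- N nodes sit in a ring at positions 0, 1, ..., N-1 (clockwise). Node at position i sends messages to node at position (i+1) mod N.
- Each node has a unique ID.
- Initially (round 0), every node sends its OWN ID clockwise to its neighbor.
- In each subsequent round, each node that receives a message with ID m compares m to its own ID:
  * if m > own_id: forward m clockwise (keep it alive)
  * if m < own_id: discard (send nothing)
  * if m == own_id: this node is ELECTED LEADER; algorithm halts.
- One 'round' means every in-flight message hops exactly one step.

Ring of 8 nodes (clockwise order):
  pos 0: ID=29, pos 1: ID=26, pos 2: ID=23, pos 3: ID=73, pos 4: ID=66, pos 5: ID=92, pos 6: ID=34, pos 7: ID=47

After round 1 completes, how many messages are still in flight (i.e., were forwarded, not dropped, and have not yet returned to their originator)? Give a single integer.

Round 1: pos1(id26) recv 29: fwd; pos2(id23) recv 26: fwd; pos3(id73) recv 23: drop; pos4(id66) recv 73: fwd; pos5(id92) recv 66: drop; pos6(id34) recv 92: fwd; pos7(id47) recv 34: drop; pos0(id29) recv 47: fwd
After round 1: 5 messages still in flight

Answer: 5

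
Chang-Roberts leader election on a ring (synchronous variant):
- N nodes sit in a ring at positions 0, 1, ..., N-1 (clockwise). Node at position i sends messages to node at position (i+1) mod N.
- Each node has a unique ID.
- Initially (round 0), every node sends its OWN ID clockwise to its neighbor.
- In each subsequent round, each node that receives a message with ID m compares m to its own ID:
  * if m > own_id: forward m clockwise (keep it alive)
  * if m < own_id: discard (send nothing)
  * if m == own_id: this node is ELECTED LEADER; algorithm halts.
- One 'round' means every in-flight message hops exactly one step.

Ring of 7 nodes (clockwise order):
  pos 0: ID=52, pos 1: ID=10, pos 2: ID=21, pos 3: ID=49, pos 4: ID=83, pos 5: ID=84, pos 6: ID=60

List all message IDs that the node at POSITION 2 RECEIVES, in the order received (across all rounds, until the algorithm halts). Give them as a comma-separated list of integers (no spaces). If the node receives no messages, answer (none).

Round 1: pos1(id10) recv 52: fwd; pos2(id21) recv 10: drop; pos3(id49) recv 21: drop; pos4(id83) recv 49: drop; pos5(id84) recv 83: drop; pos6(id60) recv 84: fwd; pos0(id52) recv 60: fwd
Round 2: pos2(id21) recv 52: fwd; pos0(id52) recv 84: fwd; pos1(id10) recv 60: fwd
Round 3: pos3(id49) recv 52: fwd; pos1(id10) recv 84: fwd; pos2(id21) recv 60: fwd
Round 4: pos4(id83) recv 52: drop; pos2(id21) recv 84: fwd; pos3(id49) recv 60: fwd
Round 5: pos3(id49) recv 84: fwd; pos4(id83) recv 60: drop
Round 6: pos4(id83) recv 84: fwd
Round 7: pos5(id84) recv 84: ELECTED

Answer: 10,52,60,84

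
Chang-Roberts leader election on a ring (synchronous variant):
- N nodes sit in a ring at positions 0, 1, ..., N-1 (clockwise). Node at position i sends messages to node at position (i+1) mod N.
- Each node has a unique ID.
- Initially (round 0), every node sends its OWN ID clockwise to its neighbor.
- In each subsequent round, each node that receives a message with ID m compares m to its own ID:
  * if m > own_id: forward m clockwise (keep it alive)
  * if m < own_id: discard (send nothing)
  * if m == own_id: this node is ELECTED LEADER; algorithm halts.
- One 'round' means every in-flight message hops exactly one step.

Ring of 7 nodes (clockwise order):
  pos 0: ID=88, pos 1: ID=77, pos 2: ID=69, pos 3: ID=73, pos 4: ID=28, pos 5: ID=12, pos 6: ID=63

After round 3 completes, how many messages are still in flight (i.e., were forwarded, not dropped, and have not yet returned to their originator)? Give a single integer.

Round 1: pos1(id77) recv 88: fwd; pos2(id69) recv 77: fwd; pos3(id73) recv 69: drop; pos4(id28) recv 73: fwd; pos5(id12) recv 28: fwd; pos6(id63) recv 12: drop; pos0(id88) recv 63: drop
Round 2: pos2(id69) recv 88: fwd; pos3(id73) recv 77: fwd; pos5(id12) recv 73: fwd; pos6(id63) recv 28: drop
Round 3: pos3(id73) recv 88: fwd; pos4(id28) recv 77: fwd; pos6(id63) recv 73: fwd
After round 3: 3 messages still in flight

Answer: 3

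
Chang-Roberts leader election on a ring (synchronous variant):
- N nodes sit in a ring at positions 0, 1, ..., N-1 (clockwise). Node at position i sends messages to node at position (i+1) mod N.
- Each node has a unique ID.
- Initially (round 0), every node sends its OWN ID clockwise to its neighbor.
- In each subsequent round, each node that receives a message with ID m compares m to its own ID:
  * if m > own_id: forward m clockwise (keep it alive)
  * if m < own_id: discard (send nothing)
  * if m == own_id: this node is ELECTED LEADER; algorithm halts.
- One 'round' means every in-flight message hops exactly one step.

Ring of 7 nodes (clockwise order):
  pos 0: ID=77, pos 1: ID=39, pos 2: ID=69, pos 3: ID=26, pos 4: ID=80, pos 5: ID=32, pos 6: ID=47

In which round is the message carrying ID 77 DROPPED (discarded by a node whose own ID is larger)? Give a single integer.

Answer: 4

Derivation:
Round 1: pos1(id39) recv 77: fwd; pos2(id69) recv 39: drop; pos3(id26) recv 69: fwd; pos4(id80) recv 26: drop; pos5(id32) recv 80: fwd; pos6(id47) recv 32: drop; pos0(id77) recv 47: drop
Round 2: pos2(id69) recv 77: fwd; pos4(id80) recv 69: drop; pos6(id47) recv 80: fwd
Round 3: pos3(id26) recv 77: fwd; pos0(id77) recv 80: fwd
Round 4: pos4(id80) recv 77: drop; pos1(id39) recv 80: fwd
Round 5: pos2(id69) recv 80: fwd
Round 6: pos3(id26) recv 80: fwd
Round 7: pos4(id80) recv 80: ELECTED
Message ID 77 originates at pos 0; dropped at pos 4 in round 4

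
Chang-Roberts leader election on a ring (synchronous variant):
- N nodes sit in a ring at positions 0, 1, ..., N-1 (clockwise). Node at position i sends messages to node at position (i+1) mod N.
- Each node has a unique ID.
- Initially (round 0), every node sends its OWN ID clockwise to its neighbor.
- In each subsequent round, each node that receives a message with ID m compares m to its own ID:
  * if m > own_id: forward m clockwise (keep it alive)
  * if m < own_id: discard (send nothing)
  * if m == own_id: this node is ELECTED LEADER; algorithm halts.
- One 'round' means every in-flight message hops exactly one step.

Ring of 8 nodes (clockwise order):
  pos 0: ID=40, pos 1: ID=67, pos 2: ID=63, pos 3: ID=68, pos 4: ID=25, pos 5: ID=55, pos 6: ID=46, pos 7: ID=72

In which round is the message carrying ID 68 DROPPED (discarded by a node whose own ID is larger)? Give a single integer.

Round 1: pos1(id67) recv 40: drop; pos2(id63) recv 67: fwd; pos3(id68) recv 63: drop; pos4(id25) recv 68: fwd; pos5(id55) recv 25: drop; pos6(id46) recv 55: fwd; pos7(id72) recv 46: drop; pos0(id40) recv 72: fwd
Round 2: pos3(id68) recv 67: drop; pos5(id55) recv 68: fwd; pos7(id72) recv 55: drop; pos1(id67) recv 72: fwd
Round 3: pos6(id46) recv 68: fwd; pos2(id63) recv 72: fwd
Round 4: pos7(id72) recv 68: drop; pos3(id68) recv 72: fwd
Round 5: pos4(id25) recv 72: fwd
Round 6: pos5(id55) recv 72: fwd
Round 7: pos6(id46) recv 72: fwd
Round 8: pos7(id72) recv 72: ELECTED
Message ID 68 originates at pos 3; dropped at pos 7 in round 4

Answer: 4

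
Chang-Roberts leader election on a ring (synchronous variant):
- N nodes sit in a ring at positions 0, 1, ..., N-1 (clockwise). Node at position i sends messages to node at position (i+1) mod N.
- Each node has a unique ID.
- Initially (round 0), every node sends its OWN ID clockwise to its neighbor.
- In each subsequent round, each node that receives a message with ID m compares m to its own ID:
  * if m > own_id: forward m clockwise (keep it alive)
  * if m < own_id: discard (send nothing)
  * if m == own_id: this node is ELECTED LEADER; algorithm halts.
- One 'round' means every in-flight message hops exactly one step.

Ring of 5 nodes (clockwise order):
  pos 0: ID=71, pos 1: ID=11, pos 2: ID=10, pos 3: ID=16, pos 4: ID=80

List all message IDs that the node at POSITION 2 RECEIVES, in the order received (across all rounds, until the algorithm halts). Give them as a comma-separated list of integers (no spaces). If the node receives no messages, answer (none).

Answer: 11,71,80

Derivation:
Round 1: pos1(id11) recv 71: fwd; pos2(id10) recv 11: fwd; pos3(id16) recv 10: drop; pos4(id80) recv 16: drop; pos0(id71) recv 80: fwd
Round 2: pos2(id10) recv 71: fwd; pos3(id16) recv 11: drop; pos1(id11) recv 80: fwd
Round 3: pos3(id16) recv 71: fwd; pos2(id10) recv 80: fwd
Round 4: pos4(id80) recv 71: drop; pos3(id16) recv 80: fwd
Round 5: pos4(id80) recv 80: ELECTED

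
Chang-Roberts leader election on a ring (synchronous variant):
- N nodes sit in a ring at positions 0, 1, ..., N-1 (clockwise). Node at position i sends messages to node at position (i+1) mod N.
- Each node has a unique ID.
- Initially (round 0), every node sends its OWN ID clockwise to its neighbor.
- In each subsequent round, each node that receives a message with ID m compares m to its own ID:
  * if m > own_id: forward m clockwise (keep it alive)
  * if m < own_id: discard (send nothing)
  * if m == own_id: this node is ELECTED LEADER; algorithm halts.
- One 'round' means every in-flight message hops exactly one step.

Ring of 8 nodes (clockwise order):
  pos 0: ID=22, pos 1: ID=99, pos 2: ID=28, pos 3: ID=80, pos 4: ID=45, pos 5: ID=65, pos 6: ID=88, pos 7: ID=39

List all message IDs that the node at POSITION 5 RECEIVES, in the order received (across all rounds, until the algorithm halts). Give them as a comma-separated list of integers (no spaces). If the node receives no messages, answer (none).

Round 1: pos1(id99) recv 22: drop; pos2(id28) recv 99: fwd; pos3(id80) recv 28: drop; pos4(id45) recv 80: fwd; pos5(id65) recv 45: drop; pos6(id88) recv 65: drop; pos7(id39) recv 88: fwd; pos0(id22) recv 39: fwd
Round 2: pos3(id80) recv 99: fwd; pos5(id65) recv 80: fwd; pos0(id22) recv 88: fwd; pos1(id99) recv 39: drop
Round 3: pos4(id45) recv 99: fwd; pos6(id88) recv 80: drop; pos1(id99) recv 88: drop
Round 4: pos5(id65) recv 99: fwd
Round 5: pos6(id88) recv 99: fwd
Round 6: pos7(id39) recv 99: fwd
Round 7: pos0(id22) recv 99: fwd
Round 8: pos1(id99) recv 99: ELECTED

Answer: 45,80,99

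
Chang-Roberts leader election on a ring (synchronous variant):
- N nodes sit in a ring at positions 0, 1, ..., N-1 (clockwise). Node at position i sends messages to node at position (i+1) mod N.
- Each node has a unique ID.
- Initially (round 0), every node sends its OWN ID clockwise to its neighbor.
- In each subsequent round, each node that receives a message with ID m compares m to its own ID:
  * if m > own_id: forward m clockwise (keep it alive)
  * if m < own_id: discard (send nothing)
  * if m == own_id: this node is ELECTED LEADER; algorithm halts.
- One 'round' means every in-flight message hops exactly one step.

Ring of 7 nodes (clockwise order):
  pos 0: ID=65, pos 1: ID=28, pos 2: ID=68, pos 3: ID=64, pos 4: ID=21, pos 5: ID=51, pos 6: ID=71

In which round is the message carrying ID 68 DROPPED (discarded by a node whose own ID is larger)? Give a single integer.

Answer: 4

Derivation:
Round 1: pos1(id28) recv 65: fwd; pos2(id68) recv 28: drop; pos3(id64) recv 68: fwd; pos4(id21) recv 64: fwd; pos5(id51) recv 21: drop; pos6(id71) recv 51: drop; pos0(id65) recv 71: fwd
Round 2: pos2(id68) recv 65: drop; pos4(id21) recv 68: fwd; pos5(id51) recv 64: fwd; pos1(id28) recv 71: fwd
Round 3: pos5(id51) recv 68: fwd; pos6(id71) recv 64: drop; pos2(id68) recv 71: fwd
Round 4: pos6(id71) recv 68: drop; pos3(id64) recv 71: fwd
Round 5: pos4(id21) recv 71: fwd
Round 6: pos5(id51) recv 71: fwd
Round 7: pos6(id71) recv 71: ELECTED
Message ID 68 originates at pos 2; dropped at pos 6 in round 4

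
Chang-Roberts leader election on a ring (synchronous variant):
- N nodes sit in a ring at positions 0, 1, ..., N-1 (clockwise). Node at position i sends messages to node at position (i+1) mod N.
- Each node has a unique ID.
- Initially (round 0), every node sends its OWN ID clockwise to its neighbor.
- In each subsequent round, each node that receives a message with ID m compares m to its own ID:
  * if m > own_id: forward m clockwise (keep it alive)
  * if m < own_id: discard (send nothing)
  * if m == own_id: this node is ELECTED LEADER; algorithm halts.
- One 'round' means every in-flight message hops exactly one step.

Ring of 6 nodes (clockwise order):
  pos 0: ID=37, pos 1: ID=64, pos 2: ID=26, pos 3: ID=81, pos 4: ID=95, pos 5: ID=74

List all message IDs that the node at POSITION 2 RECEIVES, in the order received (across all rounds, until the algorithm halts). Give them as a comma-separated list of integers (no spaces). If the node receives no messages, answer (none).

Answer: 64,74,95

Derivation:
Round 1: pos1(id64) recv 37: drop; pos2(id26) recv 64: fwd; pos3(id81) recv 26: drop; pos4(id95) recv 81: drop; pos5(id74) recv 95: fwd; pos0(id37) recv 74: fwd
Round 2: pos3(id81) recv 64: drop; pos0(id37) recv 95: fwd; pos1(id64) recv 74: fwd
Round 3: pos1(id64) recv 95: fwd; pos2(id26) recv 74: fwd
Round 4: pos2(id26) recv 95: fwd; pos3(id81) recv 74: drop
Round 5: pos3(id81) recv 95: fwd
Round 6: pos4(id95) recv 95: ELECTED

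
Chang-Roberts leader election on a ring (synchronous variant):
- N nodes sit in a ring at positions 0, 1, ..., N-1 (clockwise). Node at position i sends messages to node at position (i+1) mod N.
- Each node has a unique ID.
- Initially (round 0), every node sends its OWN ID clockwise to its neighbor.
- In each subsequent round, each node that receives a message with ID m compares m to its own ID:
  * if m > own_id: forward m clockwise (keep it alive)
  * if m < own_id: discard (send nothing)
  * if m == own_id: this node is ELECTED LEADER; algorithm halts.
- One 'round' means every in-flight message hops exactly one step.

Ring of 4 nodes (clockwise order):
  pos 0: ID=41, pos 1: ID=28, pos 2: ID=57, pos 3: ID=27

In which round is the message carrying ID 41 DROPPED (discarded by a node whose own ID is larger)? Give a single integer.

Answer: 2

Derivation:
Round 1: pos1(id28) recv 41: fwd; pos2(id57) recv 28: drop; pos3(id27) recv 57: fwd; pos0(id41) recv 27: drop
Round 2: pos2(id57) recv 41: drop; pos0(id41) recv 57: fwd
Round 3: pos1(id28) recv 57: fwd
Round 4: pos2(id57) recv 57: ELECTED
Message ID 41 originates at pos 0; dropped at pos 2 in round 2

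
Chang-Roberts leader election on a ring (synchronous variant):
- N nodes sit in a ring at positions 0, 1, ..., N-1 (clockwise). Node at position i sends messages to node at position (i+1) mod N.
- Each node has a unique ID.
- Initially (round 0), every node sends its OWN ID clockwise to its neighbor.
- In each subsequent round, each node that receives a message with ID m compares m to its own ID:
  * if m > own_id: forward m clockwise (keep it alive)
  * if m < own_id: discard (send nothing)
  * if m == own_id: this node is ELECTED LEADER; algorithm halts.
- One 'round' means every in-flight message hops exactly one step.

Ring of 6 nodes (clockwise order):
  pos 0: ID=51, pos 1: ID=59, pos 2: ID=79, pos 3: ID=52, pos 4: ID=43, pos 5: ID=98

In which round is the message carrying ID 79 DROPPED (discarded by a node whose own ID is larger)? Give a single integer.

Round 1: pos1(id59) recv 51: drop; pos2(id79) recv 59: drop; pos3(id52) recv 79: fwd; pos4(id43) recv 52: fwd; pos5(id98) recv 43: drop; pos0(id51) recv 98: fwd
Round 2: pos4(id43) recv 79: fwd; pos5(id98) recv 52: drop; pos1(id59) recv 98: fwd
Round 3: pos5(id98) recv 79: drop; pos2(id79) recv 98: fwd
Round 4: pos3(id52) recv 98: fwd
Round 5: pos4(id43) recv 98: fwd
Round 6: pos5(id98) recv 98: ELECTED
Message ID 79 originates at pos 2; dropped at pos 5 in round 3

Answer: 3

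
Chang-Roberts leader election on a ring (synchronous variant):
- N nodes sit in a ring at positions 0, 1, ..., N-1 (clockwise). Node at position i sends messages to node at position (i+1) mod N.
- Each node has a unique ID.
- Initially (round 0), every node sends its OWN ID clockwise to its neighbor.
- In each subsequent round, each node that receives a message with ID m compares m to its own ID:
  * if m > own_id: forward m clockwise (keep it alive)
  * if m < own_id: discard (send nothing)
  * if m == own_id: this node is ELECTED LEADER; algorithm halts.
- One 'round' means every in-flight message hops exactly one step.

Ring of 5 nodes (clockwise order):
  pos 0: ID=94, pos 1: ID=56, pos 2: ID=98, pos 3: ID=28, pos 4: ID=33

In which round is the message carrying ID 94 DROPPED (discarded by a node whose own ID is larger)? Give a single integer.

Round 1: pos1(id56) recv 94: fwd; pos2(id98) recv 56: drop; pos3(id28) recv 98: fwd; pos4(id33) recv 28: drop; pos0(id94) recv 33: drop
Round 2: pos2(id98) recv 94: drop; pos4(id33) recv 98: fwd
Round 3: pos0(id94) recv 98: fwd
Round 4: pos1(id56) recv 98: fwd
Round 5: pos2(id98) recv 98: ELECTED
Message ID 94 originates at pos 0; dropped at pos 2 in round 2

Answer: 2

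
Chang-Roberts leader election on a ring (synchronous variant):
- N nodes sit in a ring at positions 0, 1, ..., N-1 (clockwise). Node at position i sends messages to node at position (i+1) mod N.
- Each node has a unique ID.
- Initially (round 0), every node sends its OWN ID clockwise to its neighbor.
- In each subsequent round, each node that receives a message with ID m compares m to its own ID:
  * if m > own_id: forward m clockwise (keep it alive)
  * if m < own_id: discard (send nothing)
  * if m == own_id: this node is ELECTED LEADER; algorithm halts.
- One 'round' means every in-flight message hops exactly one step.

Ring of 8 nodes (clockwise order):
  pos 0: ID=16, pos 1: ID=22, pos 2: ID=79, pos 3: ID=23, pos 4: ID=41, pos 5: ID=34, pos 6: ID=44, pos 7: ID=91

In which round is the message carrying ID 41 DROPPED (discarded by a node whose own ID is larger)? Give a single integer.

Round 1: pos1(id22) recv 16: drop; pos2(id79) recv 22: drop; pos3(id23) recv 79: fwd; pos4(id41) recv 23: drop; pos5(id34) recv 41: fwd; pos6(id44) recv 34: drop; pos7(id91) recv 44: drop; pos0(id16) recv 91: fwd
Round 2: pos4(id41) recv 79: fwd; pos6(id44) recv 41: drop; pos1(id22) recv 91: fwd
Round 3: pos5(id34) recv 79: fwd; pos2(id79) recv 91: fwd
Round 4: pos6(id44) recv 79: fwd; pos3(id23) recv 91: fwd
Round 5: pos7(id91) recv 79: drop; pos4(id41) recv 91: fwd
Round 6: pos5(id34) recv 91: fwd
Round 7: pos6(id44) recv 91: fwd
Round 8: pos7(id91) recv 91: ELECTED
Message ID 41 originates at pos 4; dropped at pos 6 in round 2

Answer: 2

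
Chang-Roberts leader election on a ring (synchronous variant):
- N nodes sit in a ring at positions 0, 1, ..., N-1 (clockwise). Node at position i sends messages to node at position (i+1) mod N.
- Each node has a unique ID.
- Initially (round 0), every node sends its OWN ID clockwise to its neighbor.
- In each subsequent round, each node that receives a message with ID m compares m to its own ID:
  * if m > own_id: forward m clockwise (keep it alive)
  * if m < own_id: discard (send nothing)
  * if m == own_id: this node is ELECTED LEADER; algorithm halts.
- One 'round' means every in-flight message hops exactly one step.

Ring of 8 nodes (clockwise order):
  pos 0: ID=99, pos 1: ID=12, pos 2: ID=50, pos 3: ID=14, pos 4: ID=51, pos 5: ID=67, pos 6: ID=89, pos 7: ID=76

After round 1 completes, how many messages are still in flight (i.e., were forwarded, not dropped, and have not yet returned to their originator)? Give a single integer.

Round 1: pos1(id12) recv 99: fwd; pos2(id50) recv 12: drop; pos3(id14) recv 50: fwd; pos4(id51) recv 14: drop; pos5(id67) recv 51: drop; pos6(id89) recv 67: drop; pos7(id76) recv 89: fwd; pos0(id99) recv 76: drop
After round 1: 3 messages still in flight

Answer: 3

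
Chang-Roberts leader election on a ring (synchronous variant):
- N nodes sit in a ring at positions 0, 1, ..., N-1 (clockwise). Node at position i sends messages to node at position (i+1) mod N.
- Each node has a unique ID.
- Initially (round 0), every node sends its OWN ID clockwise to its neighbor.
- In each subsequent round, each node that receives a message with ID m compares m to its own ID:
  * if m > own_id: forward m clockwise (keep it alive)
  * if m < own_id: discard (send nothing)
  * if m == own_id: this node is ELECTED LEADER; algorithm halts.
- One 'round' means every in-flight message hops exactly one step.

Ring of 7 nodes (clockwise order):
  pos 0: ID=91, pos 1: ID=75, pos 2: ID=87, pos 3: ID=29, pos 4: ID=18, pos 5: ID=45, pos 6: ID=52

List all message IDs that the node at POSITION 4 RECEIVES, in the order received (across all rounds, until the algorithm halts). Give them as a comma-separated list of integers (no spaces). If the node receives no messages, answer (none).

Round 1: pos1(id75) recv 91: fwd; pos2(id87) recv 75: drop; pos3(id29) recv 87: fwd; pos4(id18) recv 29: fwd; pos5(id45) recv 18: drop; pos6(id52) recv 45: drop; pos0(id91) recv 52: drop
Round 2: pos2(id87) recv 91: fwd; pos4(id18) recv 87: fwd; pos5(id45) recv 29: drop
Round 3: pos3(id29) recv 91: fwd; pos5(id45) recv 87: fwd
Round 4: pos4(id18) recv 91: fwd; pos6(id52) recv 87: fwd
Round 5: pos5(id45) recv 91: fwd; pos0(id91) recv 87: drop
Round 6: pos6(id52) recv 91: fwd
Round 7: pos0(id91) recv 91: ELECTED

Answer: 29,87,91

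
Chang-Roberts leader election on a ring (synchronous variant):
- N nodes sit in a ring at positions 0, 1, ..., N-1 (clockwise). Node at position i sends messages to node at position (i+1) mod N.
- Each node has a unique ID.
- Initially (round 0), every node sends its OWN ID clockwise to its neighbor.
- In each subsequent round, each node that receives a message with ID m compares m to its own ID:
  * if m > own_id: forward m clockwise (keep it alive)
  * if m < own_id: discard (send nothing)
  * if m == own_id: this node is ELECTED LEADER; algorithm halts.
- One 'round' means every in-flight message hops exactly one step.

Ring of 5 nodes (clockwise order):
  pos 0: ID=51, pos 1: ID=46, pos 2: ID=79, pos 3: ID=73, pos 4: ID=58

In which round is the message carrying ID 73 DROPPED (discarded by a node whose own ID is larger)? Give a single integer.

Answer: 4

Derivation:
Round 1: pos1(id46) recv 51: fwd; pos2(id79) recv 46: drop; pos3(id73) recv 79: fwd; pos4(id58) recv 73: fwd; pos0(id51) recv 58: fwd
Round 2: pos2(id79) recv 51: drop; pos4(id58) recv 79: fwd; pos0(id51) recv 73: fwd; pos1(id46) recv 58: fwd
Round 3: pos0(id51) recv 79: fwd; pos1(id46) recv 73: fwd; pos2(id79) recv 58: drop
Round 4: pos1(id46) recv 79: fwd; pos2(id79) recv 73: drop
Round 5: pos2(id79) recv 79: ELECTED
Message ID 73 originates at pos 3; dropped at pos 2 in round 4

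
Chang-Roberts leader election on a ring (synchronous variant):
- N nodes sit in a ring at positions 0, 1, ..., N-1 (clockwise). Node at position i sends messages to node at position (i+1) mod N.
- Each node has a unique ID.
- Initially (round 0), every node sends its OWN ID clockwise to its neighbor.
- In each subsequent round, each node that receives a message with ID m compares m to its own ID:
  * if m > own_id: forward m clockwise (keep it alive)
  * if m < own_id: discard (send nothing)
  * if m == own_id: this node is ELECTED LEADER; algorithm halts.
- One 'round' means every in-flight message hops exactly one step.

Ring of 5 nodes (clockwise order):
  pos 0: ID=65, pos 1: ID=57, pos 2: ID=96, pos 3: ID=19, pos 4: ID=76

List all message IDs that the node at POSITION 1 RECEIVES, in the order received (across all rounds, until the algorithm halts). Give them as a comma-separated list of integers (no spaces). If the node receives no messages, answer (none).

Round 1: pos1(id57) recv 65: fwd; pos2(id96) recv 57: drop; pos3(id19) recv 96: fwd; pos4(id76) recv 19: drop; pos0(id65) recv 76: fwd
Round 2: pos2(id96) recv 65: drop; pos4(id76) recv 96: fwd; pos1(id57) recv 76: fwd
Round 3: pos0(id65) recv 96: fwd; pos2(id96) recv 76: drop
Round 4: pos1(id57) recv 96: fwd
Round 5: pos2(id96) recv 96: ELECTED

Answer: 65,76,96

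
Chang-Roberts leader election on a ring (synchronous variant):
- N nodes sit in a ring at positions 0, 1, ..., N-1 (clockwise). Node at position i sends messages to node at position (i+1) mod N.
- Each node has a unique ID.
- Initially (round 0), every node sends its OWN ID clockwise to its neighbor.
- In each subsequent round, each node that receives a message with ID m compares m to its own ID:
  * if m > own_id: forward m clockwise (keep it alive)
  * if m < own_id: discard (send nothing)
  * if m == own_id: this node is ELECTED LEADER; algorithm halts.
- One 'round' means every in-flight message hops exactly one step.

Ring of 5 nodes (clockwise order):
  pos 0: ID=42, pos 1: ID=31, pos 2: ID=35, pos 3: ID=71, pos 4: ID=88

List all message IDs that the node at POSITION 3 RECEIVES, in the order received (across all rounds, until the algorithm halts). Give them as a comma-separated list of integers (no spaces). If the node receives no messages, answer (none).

Answer: 35,42,88

Derivation:
Round 1: pos1(id31) recv 42: fwd; pos2(id35) recv 31: drop; pos3(id71) recv 35: drop; pos4(id88) recv 71: drop; pos0(id42) recv 88: fwd
Round 2: pos2(id35) recv 42: fwd; pos1(id31) recv 88: fwd
Round 3: pos3(id71) recv 42: drop; pos2(id35) recv 88: fwd
Round 4: pos3(id71) recv 88: fwd
Round 5: pos4(id88) recv 88: ELECTED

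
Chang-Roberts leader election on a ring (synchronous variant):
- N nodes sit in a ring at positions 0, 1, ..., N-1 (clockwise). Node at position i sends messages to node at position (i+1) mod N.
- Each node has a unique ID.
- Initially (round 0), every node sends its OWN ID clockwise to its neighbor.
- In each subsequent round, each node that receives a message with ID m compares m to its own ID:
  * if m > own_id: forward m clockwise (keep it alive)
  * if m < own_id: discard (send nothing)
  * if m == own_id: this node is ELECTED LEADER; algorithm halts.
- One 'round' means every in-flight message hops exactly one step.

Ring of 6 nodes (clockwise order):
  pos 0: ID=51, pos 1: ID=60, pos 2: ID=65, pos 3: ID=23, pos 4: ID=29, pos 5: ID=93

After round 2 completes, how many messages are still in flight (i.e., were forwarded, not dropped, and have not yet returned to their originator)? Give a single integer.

Round 1: pos1(id60) recv 51: drop; pos2(id65) recv 60: drop; pos3(id23) recv 65: fwd; pos4(id29) recv 23: drop; pos5(id93) recv 29: drop; pos0(id51) recv 93: fwd
Round 2: pos4(id29) recv 65: fwd; pos1(id60) recv 93: fwd
After round 2: 2 messages still in flight

Answer: 2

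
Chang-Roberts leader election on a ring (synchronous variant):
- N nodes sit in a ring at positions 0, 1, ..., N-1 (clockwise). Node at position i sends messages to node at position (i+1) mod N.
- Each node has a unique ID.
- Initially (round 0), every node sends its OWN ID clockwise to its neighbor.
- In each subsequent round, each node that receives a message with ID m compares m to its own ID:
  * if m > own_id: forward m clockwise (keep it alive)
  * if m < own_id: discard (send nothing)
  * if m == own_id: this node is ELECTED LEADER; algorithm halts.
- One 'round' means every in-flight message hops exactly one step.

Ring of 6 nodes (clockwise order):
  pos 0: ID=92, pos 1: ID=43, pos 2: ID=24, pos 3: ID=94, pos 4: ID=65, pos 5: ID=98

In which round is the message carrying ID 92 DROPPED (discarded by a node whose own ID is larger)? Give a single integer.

Answer: 3

Derivation:
Round 1: pos1(id43) recv 92: fwd; pos2(id24) recv 43: fwd; pos3(id94) recv 24: drop; pos4(id65) recv 94: fwd; pos5(id98) recv 65: drop; pos0(id92) recv 98: fwd
Round 2: pos2(id24) recv 92: fwd; pos3(id94) recv 43: drop; pos5(id98) recv 94: drop; pos1(id43) recv 98: fwd
Round 3: pos3(id94) recv 92: drop; pos2(id24) recv 98: fwd
Round 4: pos3(id94) recv 98: fwd
Round 5: pos4(id65) recv 98: fwd
Round 6: pos5(id98) recv 98: ELECTED
Message ID 92 originates at pos 0; dropped at pos 3 in round 3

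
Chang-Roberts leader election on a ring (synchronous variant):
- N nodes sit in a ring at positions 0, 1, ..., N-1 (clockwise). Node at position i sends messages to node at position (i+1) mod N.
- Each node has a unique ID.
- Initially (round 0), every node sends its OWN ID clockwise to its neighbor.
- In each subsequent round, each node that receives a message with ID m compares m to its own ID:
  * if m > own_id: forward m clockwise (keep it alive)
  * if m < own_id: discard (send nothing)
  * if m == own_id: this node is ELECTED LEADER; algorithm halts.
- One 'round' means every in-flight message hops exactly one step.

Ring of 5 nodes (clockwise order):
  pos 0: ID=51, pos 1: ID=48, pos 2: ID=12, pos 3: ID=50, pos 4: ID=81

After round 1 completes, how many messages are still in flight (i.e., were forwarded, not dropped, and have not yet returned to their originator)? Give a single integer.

Round 1: pos1(id48) recv 51: fwd; pos2(id12) recv 48: fwd; pos3(id50) recv 12: drop; pos4(id81) recv 50: drop; pos0(id51) recv 81: fwd
After round 1: 3 messages still in flight

Answer: 3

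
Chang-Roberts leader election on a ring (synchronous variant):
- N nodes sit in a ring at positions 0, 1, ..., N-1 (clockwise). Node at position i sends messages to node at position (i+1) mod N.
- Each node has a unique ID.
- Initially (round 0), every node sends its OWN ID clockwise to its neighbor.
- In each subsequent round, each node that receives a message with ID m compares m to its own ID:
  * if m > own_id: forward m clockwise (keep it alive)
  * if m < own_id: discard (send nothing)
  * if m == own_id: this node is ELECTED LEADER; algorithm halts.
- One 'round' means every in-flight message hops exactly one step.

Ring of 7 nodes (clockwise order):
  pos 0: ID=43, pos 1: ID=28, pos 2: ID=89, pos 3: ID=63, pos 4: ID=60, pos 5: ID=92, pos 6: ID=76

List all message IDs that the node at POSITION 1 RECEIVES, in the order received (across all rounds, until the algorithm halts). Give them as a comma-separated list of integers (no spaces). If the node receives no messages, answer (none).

Answer: 43,76,92

Derivation:
Round 1: pos1(id28) recv 43: fwd; pos2(id89) recv 28: drop; pos3(id63) recv 89: fwd; pos4(id60) recv 63: fwd; pos5(id92) recv 60: drop; pos6(id76) recv 92: fwd; pos0(id43) recv 76: fwd
Round 2: pos2(id89) recv 43: drop; pos4(id60) recv 89: fwd; pos5(id92) recv 63: drop; pos0(id43) recv 92: fwd; pos1(id28) recv 76: fwd
Round 3: pos5(id92) recv 89: drop; pos1(id28) recv 92: fwd; pos2(id89) recv 76: drop
Round 4: pos2(id89) recv 92: fwd
Round 5: pos3(id63) recv 92: fwd
Round 6: pos4(id60) recv 92: fwd
Round 7: pos5(id92) recv 92: ELECTED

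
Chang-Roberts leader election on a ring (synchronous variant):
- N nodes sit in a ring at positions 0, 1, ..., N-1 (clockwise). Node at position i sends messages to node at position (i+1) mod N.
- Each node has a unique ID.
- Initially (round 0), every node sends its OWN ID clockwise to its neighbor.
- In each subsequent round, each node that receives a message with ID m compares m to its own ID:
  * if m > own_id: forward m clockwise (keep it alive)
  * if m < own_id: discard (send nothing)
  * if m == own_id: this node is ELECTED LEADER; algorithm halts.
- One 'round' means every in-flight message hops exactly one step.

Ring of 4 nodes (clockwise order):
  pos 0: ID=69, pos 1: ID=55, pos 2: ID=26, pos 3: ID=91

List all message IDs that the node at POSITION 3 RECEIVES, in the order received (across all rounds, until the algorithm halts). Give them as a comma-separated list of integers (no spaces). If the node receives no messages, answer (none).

Answer: 26,55,69,91

Derivation:
Round 1: pos1(id55) recv 69: fwd; pos2(id26) recv 55: fwd; pos3(id91) recv 26: drop; pos0(id69) recv 91: fwd
Round 2: pos2(id26) recv 69: fwd; pos3(id91) recv 55: drop; pos1(id55) recv 91: fwd
Round 3: pos3(id91) recv 69: drop; pos2(id26) recv 91: fwd
Round 4: pos3(id91) recv 91: ELECTED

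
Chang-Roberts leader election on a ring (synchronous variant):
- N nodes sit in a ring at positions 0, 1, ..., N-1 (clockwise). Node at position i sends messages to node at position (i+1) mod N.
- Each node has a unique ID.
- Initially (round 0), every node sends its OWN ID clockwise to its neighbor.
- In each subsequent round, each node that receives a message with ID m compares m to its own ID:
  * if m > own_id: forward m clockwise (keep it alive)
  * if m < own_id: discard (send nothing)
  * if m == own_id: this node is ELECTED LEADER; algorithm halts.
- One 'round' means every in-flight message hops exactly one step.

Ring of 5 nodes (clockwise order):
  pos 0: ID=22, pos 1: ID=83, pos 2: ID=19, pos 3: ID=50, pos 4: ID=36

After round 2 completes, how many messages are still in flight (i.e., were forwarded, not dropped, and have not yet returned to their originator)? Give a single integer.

Answer: 2

Derivation:
Round 1: pos1(id83) recv 22: drop; pos2(id19) recv 83: fwd; pos3(id50) recv 19: drop; pos4(id36) recv 50: fwd; pos0(id22) recv 36: fwd
Round 2: pos3(id50) recv 83: fwd; pos0(id22) recv 50: fwd; pos1(id83) recv 36: drop
After round 2: 2 messages still in flight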